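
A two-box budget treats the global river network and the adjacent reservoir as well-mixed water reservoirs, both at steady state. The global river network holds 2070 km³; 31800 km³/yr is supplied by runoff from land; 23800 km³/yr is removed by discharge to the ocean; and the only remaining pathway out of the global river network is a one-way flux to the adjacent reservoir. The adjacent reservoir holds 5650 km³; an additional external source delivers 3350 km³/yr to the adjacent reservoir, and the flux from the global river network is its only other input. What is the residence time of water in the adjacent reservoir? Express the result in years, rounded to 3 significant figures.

Balance the global river network: ΣF_in = 31800 km³/yr.
Flux to the adjacent reservoir = ΣF_in − (23800) = 8000.0 km³/yr.
Total input to the adjacent reservoir = 8000.0 + 3350 = 11350 km³/yr; at steady state this equals its total output.
τ = M / F = 5650 / 11350 = 0.4978 yr.

0.498 yr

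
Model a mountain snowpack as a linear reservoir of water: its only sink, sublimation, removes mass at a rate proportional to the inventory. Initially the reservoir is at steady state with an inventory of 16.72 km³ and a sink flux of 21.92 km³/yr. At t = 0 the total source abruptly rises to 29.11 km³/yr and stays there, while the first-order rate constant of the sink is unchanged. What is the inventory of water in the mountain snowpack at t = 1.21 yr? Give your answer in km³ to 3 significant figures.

21.1 km³

The sink rate constant is k = F₀/M₀ = 21.92/16.72 = 1.311 yr⁻¹.
Solving dM/dt = F₁ − kM with M(0) = M₀ gives M(t) = F₁/k + (M₀ − F₁/k)·e^(−kt).
F₁/k = 29.11/1.311 = 22.204 km³; kt = 1.311 × 1.21 = 1.586, e^(−kt) = 0.2047.
M(1.21) = 22.204 + (16.72 − 22.204) × 0.2047 = 22.204 − 1.123 = 21.082 km³.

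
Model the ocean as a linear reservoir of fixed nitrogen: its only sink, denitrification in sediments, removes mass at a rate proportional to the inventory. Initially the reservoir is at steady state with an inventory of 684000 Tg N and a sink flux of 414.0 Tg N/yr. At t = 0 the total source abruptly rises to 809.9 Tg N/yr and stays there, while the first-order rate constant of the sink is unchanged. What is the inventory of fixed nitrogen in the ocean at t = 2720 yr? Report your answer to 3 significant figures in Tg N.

1.21×10^6 Tg N

Residence time τ = M₀/F₀ = 1652 yr. The eventual steady state is M_∞ = M₀·(F₁/F₀) = 684000 × 809.9/414.0 = 1.3381×10^6 Tg N.
The anomaly ΔM(t) = M(t) − M_∞ decays as ΔM₀·e^(−t/τ) with ΔM₀ = 684000 − 1.3381×10^6 = −654100 Tg N.
At t = 2720 yr, e^(−t/τ) = e^(−1.646) = 0.1928, so ΔM = −126100 Tg N and M = 1.3381×10^6 − 126100 = 1.2120×10^6 Tg N.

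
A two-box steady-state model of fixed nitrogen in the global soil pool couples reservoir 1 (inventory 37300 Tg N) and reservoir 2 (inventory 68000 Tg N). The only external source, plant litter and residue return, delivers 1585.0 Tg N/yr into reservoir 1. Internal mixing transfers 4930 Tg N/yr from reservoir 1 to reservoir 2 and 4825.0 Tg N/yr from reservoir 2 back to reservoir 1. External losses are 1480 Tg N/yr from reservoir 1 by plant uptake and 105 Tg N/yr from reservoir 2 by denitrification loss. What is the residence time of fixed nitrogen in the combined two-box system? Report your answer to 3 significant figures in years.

For the system as a whole, the A↔B exchange is internal and contributes nothing to the throughput; only the external sinks remove mass.
M_total = 37300 + 68000 = 105300 Tg N.
ΣF_external_out = 1480 + 105 = 1585.0 Tg N/yr.
τ = M_total / ΣF_ext = 105300 / 1585.0 = 66.44 yr.

66.4 yr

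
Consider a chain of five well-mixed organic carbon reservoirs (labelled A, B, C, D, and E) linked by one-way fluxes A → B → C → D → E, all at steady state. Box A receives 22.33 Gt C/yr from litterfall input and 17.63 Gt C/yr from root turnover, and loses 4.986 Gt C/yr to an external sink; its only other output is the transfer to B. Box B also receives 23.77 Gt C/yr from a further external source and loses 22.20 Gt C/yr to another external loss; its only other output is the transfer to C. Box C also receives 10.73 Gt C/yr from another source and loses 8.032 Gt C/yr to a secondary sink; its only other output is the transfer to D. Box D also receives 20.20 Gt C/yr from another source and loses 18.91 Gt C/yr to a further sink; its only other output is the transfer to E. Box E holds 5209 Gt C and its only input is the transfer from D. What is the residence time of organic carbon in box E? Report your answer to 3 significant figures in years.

129 yr

Box A: F(A→B) = (22.33 + 17.63) − 4.986 = 34.974 Gt C/yr.
Box B: F(B→C) = (34.974 + 23.77) − 22.20 = 36.544 Gt C/yr.
Box C: F(C→D) = (36.544 + 10.73) − 8.032 = 39.242 Gt C/yr.
Box D: F(D→E) = (39.242 + 20.20) − 18.91 = 40.532 Gt C/yr.
Box E throughput = its input = 40.532 Gt C/yr; τ = 5209 / 40.532 = 128.5 yr.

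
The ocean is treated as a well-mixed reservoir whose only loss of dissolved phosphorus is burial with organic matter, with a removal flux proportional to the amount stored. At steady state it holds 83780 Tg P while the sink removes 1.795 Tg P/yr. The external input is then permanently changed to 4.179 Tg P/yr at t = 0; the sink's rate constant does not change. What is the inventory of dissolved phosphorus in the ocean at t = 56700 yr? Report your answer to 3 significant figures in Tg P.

Residence time τ = M₀/F₀ = 46670 yr. The eventual steady state is M_∞ = M₀·(F₁/F₀) = 83780 × 4.179/1.795 = 195050 Tg P.
The anomaly ΔM(t) = M(t) − M_∞ decays as ΔM₀·e^(−t/τ) with ΔM₀ = 83780 − 195050 = −111300 Tg P.
At t = 56700 yr, e^(−t/τ) = e^(−1.215) = 0.2968, so ΔM = −33020 Tg P and M = 195050 − 33020 = 162030 Tg P.

162000 Tg P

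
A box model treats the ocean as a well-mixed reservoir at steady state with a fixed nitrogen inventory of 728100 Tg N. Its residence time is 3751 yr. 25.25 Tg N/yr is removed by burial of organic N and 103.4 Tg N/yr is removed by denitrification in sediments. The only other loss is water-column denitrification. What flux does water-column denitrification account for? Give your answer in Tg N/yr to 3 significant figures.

Total removal F = M/τ = 728100 / 3751 = 194.1 Tg N/yr.
Water-column denitrification = F − (25.25 + 103.4) = 194.1 − 128.7 = 65.46 Tg N/yr.

65.5 Tg N/yr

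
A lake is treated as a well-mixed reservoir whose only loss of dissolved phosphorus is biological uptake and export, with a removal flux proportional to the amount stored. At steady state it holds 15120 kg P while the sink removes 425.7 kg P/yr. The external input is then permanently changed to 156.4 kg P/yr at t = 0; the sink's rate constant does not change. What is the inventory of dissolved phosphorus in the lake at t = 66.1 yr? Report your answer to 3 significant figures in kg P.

7040 kg P

Residence time τ = M₀/F₀ = 35.52 yr. The eventual steady state is M_∞ = M₀·(F₁/F₀) = 15120 × 156.4/425.7 = 5555.0 kg P.
The anomaly ΔM(t) = M(t) − M_∞ decays as ΔM₀·e^(−t/τ) with ΔM₀ = 15120 − 5555.0 = 9565 kg P.
At t = 66.1 yr, e^(−t/τ) = e^(−1.861) = 0.1555, so ΔM = 1487 kg P and M = 5555.0 + 1487 = 7042.5 kg P.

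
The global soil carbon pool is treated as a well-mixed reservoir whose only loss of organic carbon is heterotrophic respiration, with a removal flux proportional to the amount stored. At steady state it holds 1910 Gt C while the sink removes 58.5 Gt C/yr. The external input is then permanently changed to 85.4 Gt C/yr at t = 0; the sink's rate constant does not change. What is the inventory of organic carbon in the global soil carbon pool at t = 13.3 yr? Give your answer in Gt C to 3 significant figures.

2200 Gt C

The sink rate constant is k = F₀/M₀ = 58.5/1910 = 0.03063 yr⁻¹.
Solving dM/dt = F₁ − kM with M(0) = M₀ gives M(t) = F₁/k + (M₀ − F₁/k)·e^(−kt).
F₁/k = 85.4/0.03063 = 2788.3 Gt C; kt = 0.03063 × 13.3 = 0.4074, e^(−kt) = 0.6654.
M(13.3) = 2788.3 + (1910 − 2788.3) × 0.6654 = 2788.3 − 584.4 = 2203.9 Gt C.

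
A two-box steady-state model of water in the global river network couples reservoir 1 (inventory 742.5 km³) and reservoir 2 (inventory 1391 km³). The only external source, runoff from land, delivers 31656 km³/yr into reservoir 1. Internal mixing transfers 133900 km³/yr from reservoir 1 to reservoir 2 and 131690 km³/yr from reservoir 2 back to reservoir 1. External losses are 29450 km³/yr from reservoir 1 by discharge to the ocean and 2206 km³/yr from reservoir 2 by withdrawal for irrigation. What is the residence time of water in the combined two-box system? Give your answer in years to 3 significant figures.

For the system as a whole, the A↔B exchange is internal and contributes nothing to the throughput; only the external sinks remove mass.
M_total = 742.5 + 1391 = 2133.5 km³.
ΣF_external_out = 29450 + 2206 = 31656 km³/yr.
τ = M_total / ΣF_ext = 2133.5 / 31656 = 0.06740 yr.

0.0674 yr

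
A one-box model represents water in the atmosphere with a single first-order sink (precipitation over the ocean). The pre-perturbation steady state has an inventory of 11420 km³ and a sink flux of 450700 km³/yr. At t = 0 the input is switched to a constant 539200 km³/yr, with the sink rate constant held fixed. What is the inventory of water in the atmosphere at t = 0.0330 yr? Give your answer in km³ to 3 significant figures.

13100 km³

τ = M₀/F₀ = 11420/450700 = 0.02534 yr; rate constant k = 1/τ.
New steady state M_∞ = F₁/k = F₁·τ = 539200 × 0.02534 = 13662 km³.
M(t) = M_∞ + (M₀ − M_∞)·e^(−t/τ); t/τ = 0.0330/0.02534 = 1.302, so e^(−t/τ) = 0.2719.
M(t) = 13662 − 2242 × 0.2719 = 13053 km³.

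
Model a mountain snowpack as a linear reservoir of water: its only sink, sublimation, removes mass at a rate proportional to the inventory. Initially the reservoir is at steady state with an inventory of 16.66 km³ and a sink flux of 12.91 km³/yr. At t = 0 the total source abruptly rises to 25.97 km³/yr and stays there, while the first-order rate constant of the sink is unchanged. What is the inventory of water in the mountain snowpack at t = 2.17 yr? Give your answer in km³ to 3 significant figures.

30.4 km³

The sink rate constant is k = F₀/M₀ = 12.91/16.66 = 0.7749 yr⁻¹.
Solving dM/dt = F₁ − kM with M(0) = M₀ gives M(t) = F₁/k + (M₀ − F₁/k)·e^(−kt).
F₁/k = 25.97/0.7749 = 33.514 km³; kt = 0.7749 × 2.17 = 1.682, e^(−kt) = 0.1861.
M(2.17) = 33.514 + (16.66 − 33.514) × 0.1861 = 33.514 − 3.136 = 30.377 km³.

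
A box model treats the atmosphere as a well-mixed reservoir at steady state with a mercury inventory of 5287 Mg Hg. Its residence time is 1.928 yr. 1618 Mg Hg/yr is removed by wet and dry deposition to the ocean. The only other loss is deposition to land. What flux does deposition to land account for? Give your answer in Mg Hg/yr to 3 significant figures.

Total removal F = M/τ = 5287 / 1.928 = 2742 Mg Hg/yr.
Deposition to land = F − (1618) = 2742 − 1618 = 1124 Mg Hg/yr.

1120 Mg Hg/yr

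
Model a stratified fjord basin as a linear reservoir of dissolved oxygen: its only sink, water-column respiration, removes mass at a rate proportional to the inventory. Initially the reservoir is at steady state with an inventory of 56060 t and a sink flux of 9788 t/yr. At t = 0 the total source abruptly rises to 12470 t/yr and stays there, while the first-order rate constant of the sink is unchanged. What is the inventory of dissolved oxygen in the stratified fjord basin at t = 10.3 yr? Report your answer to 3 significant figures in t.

68900 t

Residence time τ = M₀/F₀ = 5.727 yr. The eventual steady state is M_∞ = M₀·(F₁/F₀) = 56060 × 12470/9788 = 71421 t.
The anomaly ΔM(t) = M(t) − M_∞ decays as ΔM₀·e^(−t/τ) with ΔM₀ = 56060 − 71421 = −15360 t.
At t = 10.3 yr, e^(−t/τ) = e^(−1.798) = 0.1656, so ΔM = −2543 t and M = 71421 − 2543 = 68878 t.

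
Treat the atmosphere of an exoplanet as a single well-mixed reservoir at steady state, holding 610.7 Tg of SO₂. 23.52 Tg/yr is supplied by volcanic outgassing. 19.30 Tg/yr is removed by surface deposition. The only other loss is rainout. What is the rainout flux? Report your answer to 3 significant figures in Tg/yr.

4.22 Tg/yr

At steady state ΣF_in = ΣF_out.
ΣF_in = 23.520 Tg/yr.
Rainout flux = ΣF_in − (19.30) = 23.520 − 19.30 = 4.220 Tg/yr.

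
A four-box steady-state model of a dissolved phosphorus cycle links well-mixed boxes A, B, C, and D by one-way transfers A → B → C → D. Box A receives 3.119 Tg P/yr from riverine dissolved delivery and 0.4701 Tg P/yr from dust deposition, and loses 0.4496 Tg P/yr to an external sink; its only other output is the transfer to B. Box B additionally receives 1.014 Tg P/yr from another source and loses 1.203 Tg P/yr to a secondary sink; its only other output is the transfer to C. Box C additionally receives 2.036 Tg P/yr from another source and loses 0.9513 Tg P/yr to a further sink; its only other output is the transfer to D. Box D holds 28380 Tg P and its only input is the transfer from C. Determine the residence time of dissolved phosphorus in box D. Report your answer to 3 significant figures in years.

7030 yr

Box A: F(A→B) = (3.119 + 0.4701) − 0.4496 = 3.1395 Tg P/yr.
Box B: F(B→C) = (3.1395 + 1.014) − 1.203 = 2.9505 Tg P/yr.
Box C: F(C→D) = (2.9505 + 2.036) − 0.9513 = 4.0352 Tg P/yr.
Box D throughput = its input = 4.0352 Tg P/yr; τ = 28380 / 4.0352 = 7033 yr.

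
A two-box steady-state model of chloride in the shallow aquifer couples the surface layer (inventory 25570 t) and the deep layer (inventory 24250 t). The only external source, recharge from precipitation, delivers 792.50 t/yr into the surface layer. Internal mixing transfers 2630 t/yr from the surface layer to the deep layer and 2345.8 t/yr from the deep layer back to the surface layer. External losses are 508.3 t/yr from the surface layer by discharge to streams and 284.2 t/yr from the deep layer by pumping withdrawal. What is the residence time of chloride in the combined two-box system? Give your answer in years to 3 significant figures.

Residence time in the combined system uses the total inventory and the total *external* removal — internal exchanges between the two boxes cancel.
M_total = 25570 + 24250 = 49820 t.
ΣF_external_out = 508.3 + 284.2 = 792.50 t/yr.
τ = M_total / ΣF_ext = 49820 / 792.50 = 62.86 yr.

62.9 yr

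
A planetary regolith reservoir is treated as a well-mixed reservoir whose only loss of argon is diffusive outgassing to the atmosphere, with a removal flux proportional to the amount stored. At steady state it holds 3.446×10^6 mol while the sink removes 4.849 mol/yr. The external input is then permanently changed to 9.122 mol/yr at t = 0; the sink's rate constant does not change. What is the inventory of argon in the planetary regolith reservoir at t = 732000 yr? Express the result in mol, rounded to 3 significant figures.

Residence time τ = M₀/F₀ = 710700 yr. The eventual steady state is M_∞ = M₀·(F₁/F₀) = 3.446×10^6 × 9.122/4.849 = 6.4827×10^6 mol.
The anomaly ΔM(t) = M(t) − M_∞ decays as ΔM₀·e^(−t/τ) with ΔM₀ = 3.446×10^6 − 6.4827×10^6 = −3.037×10^6 mol.
At t = 732000 yr, e^(−t/τ) = e^(−1.030) = 0.3570, so ΔM = −1.084×10^6 mol and M = 6.4827×10^6 − 1.084×10^6 = 5.3986×10^6 mol.

5.40×10^6 mol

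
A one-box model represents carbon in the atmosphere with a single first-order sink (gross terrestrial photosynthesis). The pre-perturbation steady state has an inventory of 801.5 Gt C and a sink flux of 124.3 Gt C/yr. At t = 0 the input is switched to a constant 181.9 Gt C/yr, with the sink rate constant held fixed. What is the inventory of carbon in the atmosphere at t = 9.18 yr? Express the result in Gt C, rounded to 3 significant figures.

τ = M₀/F₀ = 801.5/124.3 = 6.448 yr; rate constant k = 1/τ.
New steady state M_∞ = F₁/k = F₁·τ = 181.9 × 6.448 = 1172.9 Gt C.
M(t) = M_∞ + (M₀ − M_∞)·e^(−t/τ); t/τ = 9.18/6.448 = 1.424, so e^(−t/τ) = 0.2408.
M(t) = 1172.9 − 371.4 × 0.2408 = 1083.5 Gt C.

1080 Gt C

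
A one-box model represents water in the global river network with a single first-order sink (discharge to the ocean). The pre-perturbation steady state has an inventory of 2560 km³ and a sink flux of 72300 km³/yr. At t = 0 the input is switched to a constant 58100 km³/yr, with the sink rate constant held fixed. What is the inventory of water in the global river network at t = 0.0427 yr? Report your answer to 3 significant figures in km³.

2210 km³

Residence time τ = M₀/F₀ = 0.03541 yr. The eventual steady state is M_∞ = M₀·(F₁/F₀) = 2560 × 58100/72300 = 2057.2 km³.
The anomaly ΔM(t) = M(t) − M_∞ decays as ΔM₀·e^(−t/τ) with ΔM₀ = 2560 − 2057.2 = 502.8 km³.
At t = 0.0427 yr, e^(−t/τ) = e^(−1.206) = 0.2994, so ΔM = 150.5 km³ and M = 2057.2 + 150.5 = 2207.7 km³.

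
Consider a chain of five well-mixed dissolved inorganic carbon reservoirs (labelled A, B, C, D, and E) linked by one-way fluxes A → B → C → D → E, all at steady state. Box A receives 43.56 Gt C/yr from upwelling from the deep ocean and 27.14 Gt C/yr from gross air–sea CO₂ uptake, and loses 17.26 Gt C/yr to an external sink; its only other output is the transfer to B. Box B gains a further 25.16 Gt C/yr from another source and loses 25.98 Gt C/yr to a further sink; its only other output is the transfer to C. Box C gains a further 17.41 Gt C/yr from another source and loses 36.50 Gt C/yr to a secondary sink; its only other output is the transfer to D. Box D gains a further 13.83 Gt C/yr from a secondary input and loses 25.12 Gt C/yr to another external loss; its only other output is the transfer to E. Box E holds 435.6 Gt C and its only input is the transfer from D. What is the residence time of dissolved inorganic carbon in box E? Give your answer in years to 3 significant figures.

Box A: F(A→B) = (43.56 + 27.14) − 17.26 = 53.440 Gt C/yr.
Box B: F(B→C) = (53.440 + 25.16) − 25.98 = 52.620 Gt C/yr.
Box C: F(C→D) = (52.620 + 17.41) − 36.50 = 33.530 Gt C/yr.
Box D: F(D→E) = (33.530 + 13.83) − 25.12 = 22.240 Gt C/yr.
Box E throughput = its input = 22.240 Gt C/yr; τ = 435.6 / 22.240 = 19.59 yr.

19.6 yr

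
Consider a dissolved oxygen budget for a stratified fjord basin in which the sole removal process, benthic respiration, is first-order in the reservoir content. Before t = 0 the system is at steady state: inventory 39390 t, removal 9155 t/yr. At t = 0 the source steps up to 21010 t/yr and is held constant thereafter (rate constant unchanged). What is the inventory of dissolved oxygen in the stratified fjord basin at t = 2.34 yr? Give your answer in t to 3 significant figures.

Residence time τ = M₀/F₀ = 4.303 yr. The eventual steady state is M_∞ = M₀·(F₁/F₀) = 39390 × 21010/9155 = 90397 t.
The anomaly ΔM(t) = M(t) − M_∞ decays as ΔM₀·e^(−t/τ) with ΔM₀ = 39390 − 90397 = −51010 t.
At t = 2.34 yr, e^(−t/τ) = e^(−0.5439) = 0.5805, so ΔM = −29610 t and M = 90397 − 29610 = 60787 t.

60800 t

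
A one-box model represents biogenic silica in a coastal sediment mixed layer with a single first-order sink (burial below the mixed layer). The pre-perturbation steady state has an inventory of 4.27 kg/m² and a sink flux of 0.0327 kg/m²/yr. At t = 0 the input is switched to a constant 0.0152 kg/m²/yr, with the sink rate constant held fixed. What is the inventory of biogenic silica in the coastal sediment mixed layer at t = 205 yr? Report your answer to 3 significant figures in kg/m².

2.46 kg/m²

The sink rate constant is k = F₀/M₀ = 0.0327/4.27 = 0.007658 yr⁻¹.
Solving dM/dt = F₁ − kM with M(0) = M₀ gives M(t) = F₁/k + (M₀ − F₁/k)·e^(−kt).
F₁/k = 0.0152/0.007658 = 1.9848 kg/m²; kt = 0.007658 × 205 = 1.570, e^(−kt) = 0.2081.
M(205) = 1.9848 + (4.27 − 1.9848) × 0.2081 = 1.9848 + 0.4755 = 2.4603 kg/m².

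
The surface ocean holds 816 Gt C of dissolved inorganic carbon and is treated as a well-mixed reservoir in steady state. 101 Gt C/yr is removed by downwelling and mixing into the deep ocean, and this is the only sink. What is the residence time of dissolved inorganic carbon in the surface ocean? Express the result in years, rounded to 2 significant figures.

8.1 yr

τ = M / F = 816 / 101 = 8.079 yr.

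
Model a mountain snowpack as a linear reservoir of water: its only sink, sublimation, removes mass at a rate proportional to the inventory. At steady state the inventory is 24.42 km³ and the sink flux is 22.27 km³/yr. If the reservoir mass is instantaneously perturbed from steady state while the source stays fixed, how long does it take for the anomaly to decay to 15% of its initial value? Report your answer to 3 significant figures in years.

2.08 yr

For a linear reservoir the anomaly decays as exp(−t/τ) with τ = M/F = 24.42/22.27 = 1.097 yr.
exp(−t/τ) = 0.15 ⇒ t = −τ ln(0.15) = 1.097 × 1.897 = 2.080 yr.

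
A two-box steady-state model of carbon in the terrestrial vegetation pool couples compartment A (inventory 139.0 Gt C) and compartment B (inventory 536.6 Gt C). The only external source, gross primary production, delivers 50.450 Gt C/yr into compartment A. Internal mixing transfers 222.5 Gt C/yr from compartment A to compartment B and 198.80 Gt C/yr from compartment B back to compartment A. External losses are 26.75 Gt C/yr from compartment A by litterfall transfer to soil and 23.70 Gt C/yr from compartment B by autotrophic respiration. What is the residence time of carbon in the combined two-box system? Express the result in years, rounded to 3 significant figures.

Residence time in the combined system uses the total inventory and the total *external* removal — internal exchanges between the two boxes cancel.
M_total = 139.0 + 536.6 = 675.60 Gt C.
ΣF_external_out = 26.75 + 23.70 = 50.450 Gt C/yr.
τ = M_total / ΣF_ext = 675.60 / 50.450 = 13.39 yr.

13.4 yr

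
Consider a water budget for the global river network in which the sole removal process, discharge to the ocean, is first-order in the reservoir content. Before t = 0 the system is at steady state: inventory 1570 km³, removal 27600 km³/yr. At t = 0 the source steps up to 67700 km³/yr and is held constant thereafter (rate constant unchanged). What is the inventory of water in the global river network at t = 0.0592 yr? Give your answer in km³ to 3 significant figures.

3050 km³

τ = M₀/F₀ = 1570/27600 = 0.05688 yr; rate constant k = 1/τ.
New steady state M_∞ = F₁/k = F₁·τ = 67700 × 0.05688 = 3851.1 km³.
M(t) = M_∞ + (M₀ − M_∞)·e^(−t/τ); t/τ = 0.0592/0.05688 = 1.041, so e^(−t/τ) = 0.3532.
M(t) = 3851.1 − 2281 × 0.3532 = 3045.4 km³.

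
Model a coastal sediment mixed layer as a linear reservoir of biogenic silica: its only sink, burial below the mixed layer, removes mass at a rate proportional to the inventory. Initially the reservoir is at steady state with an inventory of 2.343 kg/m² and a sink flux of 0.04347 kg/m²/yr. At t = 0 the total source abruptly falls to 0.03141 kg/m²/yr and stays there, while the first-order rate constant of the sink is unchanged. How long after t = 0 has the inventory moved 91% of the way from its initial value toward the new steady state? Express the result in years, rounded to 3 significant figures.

130 yr

τ = M₀/F₀ = 2.343/0.04347 = 53.90 yr.
The remaining gap fraction is e^(−t/τ); 91% covered ⇒ e^(−t/τ) = 0.0900.
t = −τ ln(0.0900) = 53.90 × 2.408 = 129.8 yr.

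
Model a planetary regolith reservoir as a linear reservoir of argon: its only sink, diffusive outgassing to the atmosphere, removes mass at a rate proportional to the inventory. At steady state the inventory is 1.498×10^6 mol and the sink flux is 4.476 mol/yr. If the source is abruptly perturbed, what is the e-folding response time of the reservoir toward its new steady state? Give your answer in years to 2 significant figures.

For a linear reservoir the response time equals the residence time τ = M/F.
τ = 1.498×10^6 / 4.476 = 334700 yr.

330000 yr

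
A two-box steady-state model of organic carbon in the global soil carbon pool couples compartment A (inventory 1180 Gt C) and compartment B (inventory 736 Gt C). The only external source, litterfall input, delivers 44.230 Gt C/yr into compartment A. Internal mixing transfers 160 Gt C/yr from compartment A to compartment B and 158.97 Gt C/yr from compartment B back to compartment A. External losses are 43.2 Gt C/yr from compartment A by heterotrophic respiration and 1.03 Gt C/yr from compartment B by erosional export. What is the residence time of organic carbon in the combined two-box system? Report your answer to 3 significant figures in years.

43.3 yr

Residence time in the combined system uses the total inventory and the total *external* removal — internal exchanges between the two boxes cancel.
M_total = 1180 + 736 = 1916.0 Gt C.
ΣF_external_out = 43.2 + 1.03 = 44.230 Gt C/yr.
τ = M_total / ΣF_ext = 1916.0 / 44.230 = 43.32 yr.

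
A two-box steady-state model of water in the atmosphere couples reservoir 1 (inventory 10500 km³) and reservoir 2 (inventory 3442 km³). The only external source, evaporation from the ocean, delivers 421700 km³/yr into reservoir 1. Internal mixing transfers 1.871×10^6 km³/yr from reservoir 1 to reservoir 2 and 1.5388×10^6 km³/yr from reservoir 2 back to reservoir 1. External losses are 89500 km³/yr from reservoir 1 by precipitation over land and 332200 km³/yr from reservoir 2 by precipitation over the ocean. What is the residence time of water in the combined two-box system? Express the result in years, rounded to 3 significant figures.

For the system as a whole, the A↔B exchange is internal and contributes nothing to the throughput; only the external sinks remove mass.
M_total = 10500 + 3442 = 13942 km³.
ΣF_external_out = 89500 + 332200 = 421700 km³/yr.
τ = M_total / ΣF_ext = 13942 / 421700 = 0.03306 yr.

0.0331 yr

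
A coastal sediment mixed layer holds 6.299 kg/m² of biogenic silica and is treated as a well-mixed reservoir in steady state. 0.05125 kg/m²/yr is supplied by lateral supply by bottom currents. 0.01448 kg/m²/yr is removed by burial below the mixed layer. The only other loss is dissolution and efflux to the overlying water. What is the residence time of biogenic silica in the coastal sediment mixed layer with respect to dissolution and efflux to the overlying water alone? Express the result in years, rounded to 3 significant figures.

171 yr

At steady state ΣF_in = ΣF_out.
ΣF_in = 0.051250 kg/m²/yr.
Dissolution and efflux to the overlying water flux = ΣF_in − (0.01448) = 0.051250 − 0.01448 = 0.03677 kg/m²/yr.
τ = M / F = 6.299 / 0.03677 = 171.3 yr.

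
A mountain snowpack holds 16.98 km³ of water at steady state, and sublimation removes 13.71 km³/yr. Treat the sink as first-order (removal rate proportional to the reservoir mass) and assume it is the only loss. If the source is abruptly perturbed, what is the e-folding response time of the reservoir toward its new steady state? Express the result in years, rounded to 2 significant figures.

1.2 yr

For a linear reservoir the response time equals the residence time τ = M/F.
τ = 16.98 / 13.71 = 1.239 yr.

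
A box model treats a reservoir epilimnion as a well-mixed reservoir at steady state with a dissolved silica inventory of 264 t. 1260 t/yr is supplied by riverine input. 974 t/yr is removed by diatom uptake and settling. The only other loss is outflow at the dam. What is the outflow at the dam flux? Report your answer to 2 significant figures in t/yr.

290 t/yr

At steady state ΣF_in = ΣF_out.
ΣF_in = 1260.0 t/yr.
Outflow at the dam flux = ΣF_in − (974) = 1260.0 − 974.0 = 286.0 t/yr.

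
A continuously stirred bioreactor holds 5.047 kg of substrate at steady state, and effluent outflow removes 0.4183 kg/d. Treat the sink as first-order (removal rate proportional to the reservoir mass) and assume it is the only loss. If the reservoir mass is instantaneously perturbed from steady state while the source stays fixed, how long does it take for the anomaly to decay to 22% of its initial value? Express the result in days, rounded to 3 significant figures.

18.3 d

For a linear reservoir the anomaly decays as exp(−t/τ) with τ = M/F = 5.047/0.4183 = 12.07 d.
exp(−t/τ) = 0.22 ⇒ t = −τ ln(0.22) = 12.07 × 1.514 = 18.27 d.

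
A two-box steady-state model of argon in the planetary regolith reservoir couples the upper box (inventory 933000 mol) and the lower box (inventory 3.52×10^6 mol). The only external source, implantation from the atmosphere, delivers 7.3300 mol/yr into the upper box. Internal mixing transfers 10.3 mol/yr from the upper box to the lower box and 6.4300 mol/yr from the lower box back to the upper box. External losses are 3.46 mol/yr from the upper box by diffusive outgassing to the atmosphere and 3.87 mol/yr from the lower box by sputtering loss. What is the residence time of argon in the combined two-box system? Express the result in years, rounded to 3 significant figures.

608000 yr

Residence time in the combined system uses the total inventory and the total *external* removal — internal exchanges between the two boxes cancel.
M_total = 933000 + 3.52×10^6 = 4.4530×10^6 mol.
ΣF_external_out = 3.46 + 3.87 = 7.3300 mol/yr.
τ = M_total / ΣF_ext = 4.4530×10^6 / 7.3300 = 607500 yr.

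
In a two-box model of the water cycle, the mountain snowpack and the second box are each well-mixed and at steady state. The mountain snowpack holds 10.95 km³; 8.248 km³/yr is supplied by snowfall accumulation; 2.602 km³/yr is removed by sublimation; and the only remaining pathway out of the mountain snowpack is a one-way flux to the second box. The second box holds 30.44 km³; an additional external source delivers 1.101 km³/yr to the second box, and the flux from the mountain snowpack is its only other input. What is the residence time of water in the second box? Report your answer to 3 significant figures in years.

4.51 yr

Balance the mountain snowpack: ΣF_in = 8.2480 km³/yr.
Flux to the second box = ΣF_in − (2.602) = 5.6460 km³/yr.
Total input to the second box = 5.6460 + 1.101 = 6.7470 km³/yr; at steady state this equals its total output.
τ = M / F = 30.44 / 6.7470 = 4.512 yr.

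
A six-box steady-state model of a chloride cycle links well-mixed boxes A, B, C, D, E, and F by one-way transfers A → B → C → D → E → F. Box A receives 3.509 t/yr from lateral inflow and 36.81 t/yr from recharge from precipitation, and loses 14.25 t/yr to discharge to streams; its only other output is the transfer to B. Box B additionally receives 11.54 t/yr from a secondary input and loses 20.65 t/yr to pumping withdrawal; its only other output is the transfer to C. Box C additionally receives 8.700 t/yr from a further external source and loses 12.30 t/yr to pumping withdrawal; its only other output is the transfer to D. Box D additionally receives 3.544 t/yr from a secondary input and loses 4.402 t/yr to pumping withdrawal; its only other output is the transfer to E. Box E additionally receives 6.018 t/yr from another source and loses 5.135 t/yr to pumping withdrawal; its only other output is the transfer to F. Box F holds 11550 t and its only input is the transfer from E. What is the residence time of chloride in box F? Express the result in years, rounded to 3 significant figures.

Box A: F(A→B) = (3.509 + 36.81) − 14.25 = 26.069 t/yr.
Box B: F(B→C) = (26.069 + 11.54) − 20.65 = 16.959 t/yr.
Box C: F(C→D) = (16.959 + 8.700) − 12.30 = 13.359 t/yr.
Box D: F(D→E) = (13.359 + 3.544) − 4.402 = 12.501 t/yr.
Box E: F(E→F) = (12.501 + 6.018) − 5.135 = 13.384 t/yr.
Box F throughput = its input = 13.384 t/yr; τ = 11550 / 13.384 = 863.0 yr.

863 yr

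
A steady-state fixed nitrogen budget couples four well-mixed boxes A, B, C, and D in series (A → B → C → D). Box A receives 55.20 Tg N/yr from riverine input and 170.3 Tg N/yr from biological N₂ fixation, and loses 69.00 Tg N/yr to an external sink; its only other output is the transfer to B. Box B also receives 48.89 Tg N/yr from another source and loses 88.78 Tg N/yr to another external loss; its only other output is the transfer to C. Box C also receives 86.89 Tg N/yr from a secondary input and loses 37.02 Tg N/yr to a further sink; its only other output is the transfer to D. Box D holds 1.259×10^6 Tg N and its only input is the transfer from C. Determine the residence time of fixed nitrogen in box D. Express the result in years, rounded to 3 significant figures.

Box A: F(A→B) = (55.20 + 170.3) − 69.00 = 156.50 Tg N/yr.
Box B: F(B→C) = (156.50 + 48.89) − 88.78 = 116.61 Tg N/yr.
Box C: F(C→D) = (116.61 + 86.89) − 37.02 = 166.48 Tg N/yr.
Box D throughput = its input = 166.48 Tg N/yr; τ = 1.259×10^6 / 166.48 = 7562 yr.

7560 yr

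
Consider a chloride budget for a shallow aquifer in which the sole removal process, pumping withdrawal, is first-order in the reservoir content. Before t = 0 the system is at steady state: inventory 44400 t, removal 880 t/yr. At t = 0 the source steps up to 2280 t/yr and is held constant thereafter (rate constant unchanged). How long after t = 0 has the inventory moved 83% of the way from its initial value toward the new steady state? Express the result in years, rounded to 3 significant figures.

89.4 yr

τ = M₀/F₀ = 44400/880 = 50.45 yr.
The remaining gap fraction is e^(−t/τ); 83% covered ⇒ e^(−t/τ) = 0.170.
t = −τ ln(0.170) = 50.45 × 1.772 = 89.40 yr.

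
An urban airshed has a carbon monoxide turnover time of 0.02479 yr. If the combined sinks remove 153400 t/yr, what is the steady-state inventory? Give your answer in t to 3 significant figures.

3800 t

τ = M/F ⇒ M = τ × F = 0.02479 × 153400 = 3803 t.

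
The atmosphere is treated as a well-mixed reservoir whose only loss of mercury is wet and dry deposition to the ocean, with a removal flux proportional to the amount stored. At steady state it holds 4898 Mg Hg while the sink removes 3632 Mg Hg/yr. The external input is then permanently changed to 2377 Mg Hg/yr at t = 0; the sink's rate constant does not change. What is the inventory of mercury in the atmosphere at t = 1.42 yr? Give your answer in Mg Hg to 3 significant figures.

Residence time τ = M₀/F₀ = 1.349 yr. The eventual steady state is M_∞ = M₀·(F₁/F₀) = 4898 × 2377/3632 = 3205.5 Mg Hg.
The anomaly ΔM(t) = M(t) − M_∞ decays as ΔM₀·e^(−t/τ) with ΔM₀ = 4898 − 3205.5 = 1692 Mg Hg.
At t = 1.42 yr, e^(−t/τ) = e^(−1.053) = 0.3489, so ΔM = 590.5 Mg Hg and M = 3205.5 + 590.5 = 3796.0 Mg Hg.

3800 Mg Hg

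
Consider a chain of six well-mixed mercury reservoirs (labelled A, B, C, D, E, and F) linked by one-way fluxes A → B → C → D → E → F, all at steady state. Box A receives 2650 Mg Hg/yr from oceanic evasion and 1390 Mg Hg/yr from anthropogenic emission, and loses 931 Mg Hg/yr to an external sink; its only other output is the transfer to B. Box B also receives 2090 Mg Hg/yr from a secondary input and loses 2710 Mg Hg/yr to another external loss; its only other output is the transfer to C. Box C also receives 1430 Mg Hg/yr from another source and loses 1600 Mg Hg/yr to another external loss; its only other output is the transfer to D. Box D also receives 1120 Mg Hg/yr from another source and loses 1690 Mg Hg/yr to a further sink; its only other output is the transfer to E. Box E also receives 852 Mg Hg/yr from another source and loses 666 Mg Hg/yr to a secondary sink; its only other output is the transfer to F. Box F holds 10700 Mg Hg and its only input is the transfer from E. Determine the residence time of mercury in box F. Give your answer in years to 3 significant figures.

Box A: F(A→B) = (2650 + 1390) − 931 = 3109.0 Mg Hg/yr.
Box B: F(B→C) = (3109.0 + 2090) − 2710 = 2489.0 Mg Hg/yr.
Box C: F(C→D) = (2489.0 + 1430) − 1600 = 2319.0 Mg Hg/yr.
Box D: F(D→E) = (2319.0 + 1120) − 1690 = 1749.0 Mg Hg/yr.
Box E: F(E→F) = (1749.0 + 852) − 666 = 1935.0 Mg Hg/yr.
Box F throughput = its input = 1935.0 Mg Hg/yr; τ = 10700 / 1935.0 = 5.530 yr.

5.53 yr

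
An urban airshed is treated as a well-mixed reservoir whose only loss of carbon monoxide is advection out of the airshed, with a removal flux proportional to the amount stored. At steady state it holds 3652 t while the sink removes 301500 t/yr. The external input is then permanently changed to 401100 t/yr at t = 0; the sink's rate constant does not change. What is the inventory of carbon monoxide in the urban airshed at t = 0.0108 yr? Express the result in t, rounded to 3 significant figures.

τ = M₀/F₀ = 3652/301500 = 0.01211 yr; rate constant k = 1/τ.
New steady state M_∞ = F₁/k = F₁·τ = 401100 × 0.01211 = 4858.4 t.
M(t) = M_∞ + (M₀ − M_∞)·e^(−t/τ); t/τ = 0.0108/0.01211 = 0.8916, so e^(−t/τ) = 0.4100.
M(t) = 4858.4 − 1206 × 0.4100 = 4363.8 t.

4360 t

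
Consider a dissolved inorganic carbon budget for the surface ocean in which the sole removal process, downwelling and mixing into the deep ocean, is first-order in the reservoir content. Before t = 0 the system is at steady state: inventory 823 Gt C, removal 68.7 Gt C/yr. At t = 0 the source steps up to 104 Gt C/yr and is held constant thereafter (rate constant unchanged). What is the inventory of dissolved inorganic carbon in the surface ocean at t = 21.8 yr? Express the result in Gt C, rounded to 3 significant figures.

Residence time τ = M₀/F₀ = 11.98 yr. The eventual steady state is M_∞ = M₀·(F₁/F₀) = 823 × 104/68.7 = 1245.9 Gt C.
The anomaly ΔM(t) = M(t) − M_∞ decays as ΔM₀·e^(−t/τ) with ΔM₀ = 823 − 1245.9 = −422.9 Gt C.
At t = 21.8 yr, e^(−t/τ) = e^(−1.820) = 0.1621, so ΔM = −68.53 Gt C and M = 1245.9 − 68.53 = 1177.3 Gt C.

1180 Gt C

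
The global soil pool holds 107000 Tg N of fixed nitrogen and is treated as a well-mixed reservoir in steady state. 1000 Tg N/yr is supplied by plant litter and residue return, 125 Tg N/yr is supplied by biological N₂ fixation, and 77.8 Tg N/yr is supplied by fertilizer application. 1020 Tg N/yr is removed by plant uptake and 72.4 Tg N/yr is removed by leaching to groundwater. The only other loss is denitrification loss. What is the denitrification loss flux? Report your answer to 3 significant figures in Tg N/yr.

At steady state ΣF_in = ΣF_out.
ΣF_in = 1000 + 125 + 77.8 = 1202.8 Tg N/yr.
Denitrification loss flux = ΣF_in − (1020 + 72.4) = 1202.8 − 1092 = 110.4 Tg N/yr.

110 Tg N/yr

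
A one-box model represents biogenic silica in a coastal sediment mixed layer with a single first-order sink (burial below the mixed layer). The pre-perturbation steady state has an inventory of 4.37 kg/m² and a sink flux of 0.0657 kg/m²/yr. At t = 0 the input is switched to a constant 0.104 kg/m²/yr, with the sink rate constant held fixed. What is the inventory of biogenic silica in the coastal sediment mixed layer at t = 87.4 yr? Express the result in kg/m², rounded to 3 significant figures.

6.23 kg/m²

Residence time τ = M₀/F₀ = 66.51 yr. The eventual steady state is M_∞ = M₀·(F₁/F₀) = 4.37 × 0.104/0.0657 = 6.9175 kg/m².
The anomaly ΔM(t) = M(t) − M_∞ decays as ΔM₀·e^(−t/τ) with ΔM₀ = 4.37 − 6.9175 = −2.548 kg/m².
At t = 87.4 yr, e^(−t/τ) = e^(−1.314) = 0.2687, so ΔM = −0.6846 kg/m² and M = 6.9175 − 0.6846 = 6.2329 kg/m².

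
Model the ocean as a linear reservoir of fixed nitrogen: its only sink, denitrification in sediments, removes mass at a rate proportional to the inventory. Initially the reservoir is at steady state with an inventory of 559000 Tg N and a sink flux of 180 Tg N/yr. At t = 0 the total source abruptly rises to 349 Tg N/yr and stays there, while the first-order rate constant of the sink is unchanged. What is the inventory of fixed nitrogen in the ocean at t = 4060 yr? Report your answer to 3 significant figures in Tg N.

942000 Tg N

Residence time τ = M₀/F₀ = 3106 yr. The eventual steady state is M_∞ = M₀·(F₁/F₀) = 559000 × 349/180 = 1.0838×10^6 Tg N.
The anomaly ΔM(t) = M(t) − M_∞ decays as ΔM₀·e^(−t/τ) with ΔM₀ = 559000 − 1.0838×10^6 = −524800 Tg N.
At t = 4060 yr, e^(−t/τ) = e^(−1.307) = 0.2705, so ΔM = −142000 Tg N and M = 1.0838×10^6 − 142000 = 941850 Tg N.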